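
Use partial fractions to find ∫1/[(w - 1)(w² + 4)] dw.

Cover-up at w=1: P = 1/(1²+4) = 1/5. Coeff matching: Q = -1/5, R = -1/5. Decomposition: (1/5)/(w - 1) - ((1/5)w + 1/5)/(w² + 4). Integrate: linear → ln, quadratic → (1/2)ln + arctan: (1/5) ln|(w - 1)| - (1/10) ln(w² + 4) - (1/10) arctan(w/2) + C


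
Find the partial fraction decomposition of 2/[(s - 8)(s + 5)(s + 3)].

Using cover-up method: P = 2/143, Q = 1/13, R = -1/11
Result: (2/143)/(s - 8) + (1/13)/(s + 5) - (1/11)/(s + 3)


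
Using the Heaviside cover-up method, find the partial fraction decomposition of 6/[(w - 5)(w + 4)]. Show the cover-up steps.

Cover (w - 5): set w=5, get A = 6/(5 + 4) = 2/3. Cover (w + 4): set w=-4, get B = 6/(-4 - 5) = -2/3.
Result: (2/3)/(w - 5) - (2/3)/(w + 4)


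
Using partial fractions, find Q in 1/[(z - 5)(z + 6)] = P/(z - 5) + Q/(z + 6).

Cover-up at z = -6: Q = 1/(-6 - 5) = -1/11


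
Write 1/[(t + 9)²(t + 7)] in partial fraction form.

Cover-up at t=-7: γ = 1/(-7 + 9)² = 1/4. Cover-up at t=-9: β = 1/(-9 + 7) = -1/2. Comparing t² coeff: α = -γ = -1/4
Result: (-1/4)/(t + 9) - (1/2)/(t + 9)² + (1/4)/(t + 7)


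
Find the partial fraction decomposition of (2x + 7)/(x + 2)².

(2x + 7) = P(x + 2) + Q. At x = -2: Q = 2·(-2) + 7 = 3. Coeff of x: P = 2
Result: 2/(x + 2) + 3/(x + 2)²


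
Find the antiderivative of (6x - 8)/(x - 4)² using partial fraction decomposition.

Decompose: α = 6, β = 6·4 - 8 = 16, so (6x - 8)/(x - 4)² = 6/(x - 4) + 16/(x - 4)². Integrate: ∫ α/(x - 4) dx = 6 ln|(x - 4)|; ∫ β/(x - 4)² dx = -16/(x - 4). Sum: 6 ln|(x - 4)| - 16/(x - 4) + C


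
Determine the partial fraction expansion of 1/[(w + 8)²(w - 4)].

Cover-up at w=4: γ = 1/(4 + 8)² = 1/144. Cover-up at w=-8: β = 1/(-8 - 4) = -1/12. Comparing w² coeff: α = -γ = -1/144
Result: (-1/144)/(w + 8) - (1/12)/(w + 8)² + (1/144)/(w - 4)


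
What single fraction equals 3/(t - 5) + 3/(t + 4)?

Common denominator (t - 5)(t + 4). Numerator: 3(t + 4) + 3(t - 5) = (3t + 12) + (3t - 15) = 6t - 3
Result: (6t - 3)/[(t - 5)(t + 4)]


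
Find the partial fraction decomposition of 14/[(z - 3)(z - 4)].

14/(z - 3)(z - 4) = A/(z - 3) + B/(z - 4). A = 14/(3 - 4) = -14, B = 14/(4 - 3) = 14
Result: -14/(z - 3) + 14/(z - 4)


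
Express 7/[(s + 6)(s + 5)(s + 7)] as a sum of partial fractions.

Using cover-up method: A = -7, B = 7/2, C = 7/2
Result: -7/(s + 6) + (7/2)/(s + 5) + (7/2)/(s + 7)


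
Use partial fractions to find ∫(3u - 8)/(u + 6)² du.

Decompose: A = 3, B = 3·(-6) - 8 = -26, so (3u - 8)/(u + 6)² = 3/(u + 6) - 26/(u + 6)². Integrate: ∫ A/(u + 6) du = 3 ln|(u + 6)|; ∫ B/(u + 6)² du = 26/(u + 6). Sum: 3 ln|(u + 6)| + 26/(u + 6) + C


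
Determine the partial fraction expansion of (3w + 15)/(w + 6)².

(3w + 15) = A(w + 6) + B. At w = -6: B = 3·(-6) + 15 = -3. Coeff of w: A = 3
Result: 3/(w + 6) - 3/(w + 6)²


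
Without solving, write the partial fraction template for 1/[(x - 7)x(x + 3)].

Three distinct linear factors: A/(x - 7) + B/x + C/(x + 3)


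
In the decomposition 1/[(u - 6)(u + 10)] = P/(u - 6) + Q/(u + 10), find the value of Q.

Cover-up at u = -10: Q = 1/(-10 - 6) = -1/16


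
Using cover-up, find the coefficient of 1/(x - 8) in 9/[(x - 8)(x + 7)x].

Cover (x - 8), set x=8: 9/[(8 + 7)(8 - 0)] = 3/40


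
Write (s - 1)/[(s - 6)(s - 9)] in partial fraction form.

At s=6: P = (1·6 - 1)/(6 - 9) = -5/3. At s=9: Q = (1·9 - 1)/(9 - 6) = 8/3
Result: (-5/3)/(s - 6) + (8/3)/(s - 9)


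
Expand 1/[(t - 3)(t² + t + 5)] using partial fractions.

Cover-up at t = 3: P = 1/(3² + 1·3 + 5) = 1/17. Then Q = -P = -1/17, R = -P·(1 + 3) = -4/17
Result: (1/17)/(t - 3) - ((1/17)t + 4/17)/(t² + t + 5)


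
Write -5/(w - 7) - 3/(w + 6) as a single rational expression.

Common denominator (w - 7)(w + 6). Numerator: -5(w + 6) - 3(w - 7) = (-5w - 30) - (3w - 21) = -8w - 9
Result: (-8w - 9)/[(w - 7)(w + 6)]


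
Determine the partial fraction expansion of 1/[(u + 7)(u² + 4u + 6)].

Cover-up at u = -7: P = 1/((-7)² + 4·(-7) + 6) = 1/27. Then Q = -P = -1/27, R = -P·(4 - 7) = 1/9
Result: (1/27)/(u + 7) - ((1/27)u - 1/9)/(u² + 4u + 6)


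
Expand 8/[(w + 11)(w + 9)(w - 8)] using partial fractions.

Using cover-up method: P = 4/19, Q = -4/17, R = 8/323
Result: (4/19)/(w + 11) - (4/17)/(w + 9) + (8/323)/(w - 8)


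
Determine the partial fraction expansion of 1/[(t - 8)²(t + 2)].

Cover-up at t=-2: γ = 1/(-2 - 8)² = 1/100. Cover-up at t=8: β = 1/(8 + 2) = 1/10. Comparing t² coeff: α = -γ = -1/100
Result: (-1/100)/(t - 8) + (1/10)/(t - 8)² + (1/100)/(t + 2)


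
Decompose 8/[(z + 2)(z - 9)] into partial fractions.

8/(z + 2)(z - 9) = A/(z + 2) + B/(z - 9). A = 8/(-2 - 9) = -8/11, B = 8/(9 + 2) = 8/11
Result: (-8/11)/(z + 2) + (8/11)/(z - 9)


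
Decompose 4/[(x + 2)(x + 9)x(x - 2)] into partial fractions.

Using Heaviside cover-up: (1/14)/(x + 2) - (4/693)/(x + 9) - (1/9)/x + (1/22)/(x - 2)


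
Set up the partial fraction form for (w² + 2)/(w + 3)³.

Repeated linear factor (power 3): A/(w + 3) + B/(w + 3)² + C/(w + 3)³


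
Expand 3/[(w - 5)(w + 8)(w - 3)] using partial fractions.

Using cover-up method: α = 3/26, β = 3/143, γ = -3/22
Result: (3/26)/(w - 5) + (3/143)/(w + 8) - (3/22)/(w - 3)


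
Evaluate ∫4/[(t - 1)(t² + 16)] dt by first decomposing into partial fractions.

Cover-up at t=1: α = 4/(1²+16) = 4/17. Coeff matching: β = -4/17, γ = -4/17. Decomposition: (4/17)/(t - 1) - ((4/17)t + 4/17)/(t² + 16). Integrate: linear → ln, quadratic → (1/2)ln + arctan: (4/17) ln|(t - 1)| - (2/17) ln(t² + 16) - (1/17) arctan(t/4) + C


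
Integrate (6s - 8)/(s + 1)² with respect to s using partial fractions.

Decompose: A = 6, B = 6·(-1) - 8 = -14, so (6s - 8)/(s + 1)² = 6/(s + 1) - 14/(s + 1)². Integrate: ∫ A/(s + 1) ds = 6 ln|(s + 1)|; ∫ B/(s + 1)² ds = 14/(s + 1). Sum: 6 ln|(s + 1)| + 14/(s + 1) + C


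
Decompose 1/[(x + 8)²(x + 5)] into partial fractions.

Cover-up at x=-5: C = 1/(-5 + 8)² = 1/9. Cover-up at x=-8: B = 1/(-8 + 5) = -1/3. Comparing x² coeff: A = -C = -1/9
Result: (-1/9)/(x + 8) - (1/3)/(x + 8)² + (1/9)/(x + 5)


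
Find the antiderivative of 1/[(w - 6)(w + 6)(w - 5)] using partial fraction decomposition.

Cover-up: A = 1/12, B = 1/132, C = -1/11. Decomposition: (1/12)/(w - 6) + (1/132)/(w + 6) - (1/11)/(w - 5). Integrate each term: (1/12) ln|(w - 6)| + (1/132) ln|(w + 6)| - (1/11) ln|(w - 5)| + C


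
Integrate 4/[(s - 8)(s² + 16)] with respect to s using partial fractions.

Cover-up at s=8: P = 4/(8²+16) = 1/20. Coeff matching: Q = -1/20, R = -2/5. Decomposition: (1/20)/(s - 8) - ((1/20)s + 2/5)/(s² + 16). Integrate: linear → ln, quadratic → (1/2)ln + arctan: (1/20) ln|(s - 8)| - (1/40) ln(s² + 16) - (1/10) arctan(s/4) + C


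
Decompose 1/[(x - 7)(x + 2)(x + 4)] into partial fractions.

Using cover-up method: P = 1/99, Q = -1/18, R = 1/22
Result: (1/99)/(x - 7) - (1/18)/(x + 2) + (1/22)/(x + 4)


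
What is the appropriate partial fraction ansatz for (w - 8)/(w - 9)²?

Repeated linear factor: A/(w - 9) + B/(w - 9)²


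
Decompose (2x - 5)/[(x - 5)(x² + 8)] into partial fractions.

At x=5: A = (2·5 - 5)/(5² + 8) = 5/33. B = -A = -5/33, C = 2 - 5·A = 41/33
Result: (5/33)/(x - 5) - ((5/33)x - 41/33)/(x² + 8)


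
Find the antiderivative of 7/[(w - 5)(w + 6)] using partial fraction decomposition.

Decompose: 7/[(w - 5)(w + 6)] = (7/11)/(w - 5) - (7/11)/(w + 6). Integrate each term: (7/11) ln|(w - 5)| - (7/11) ln|(w + 6)| + C


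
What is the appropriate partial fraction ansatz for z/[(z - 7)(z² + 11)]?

Linear + irreducible quadratic: α/(z - 7) + (βz + γ)/(z² + 11)


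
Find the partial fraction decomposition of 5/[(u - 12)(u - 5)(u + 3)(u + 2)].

Using Heaviside cover-up: (1/294)/(u - 12) - (5/392)/(u - 5) - (1/24)/(u + 3) + (5/98)/(u + 2)


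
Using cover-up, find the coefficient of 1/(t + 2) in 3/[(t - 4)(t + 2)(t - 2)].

Cover (t + 2), set t=-2: 3/[(-2 - 4)(-2 - 2)] = 1/8


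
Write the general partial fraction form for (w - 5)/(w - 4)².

Repeated linear factor: P/(w - 4) + Q/(w - 4)²


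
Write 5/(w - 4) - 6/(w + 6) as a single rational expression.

Common denominator (w - 4)(w + 6). Numerator: 5(w + 6) - 6(w - 4) = (5w + 30) - (6w - 24) = -w + 54
Result: (-w + 54)/[(w - 4)(w + 6)]


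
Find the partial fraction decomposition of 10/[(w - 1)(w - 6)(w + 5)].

Using cover-up method: A = -1/3, B = 2/11, C = 5/33
Result: (-1/3)/(w - 1) + (2/11)/(w - 6) + (5/33)/(w + 5)


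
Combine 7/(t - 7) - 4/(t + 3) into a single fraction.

Common denominator (t - 7)(t + 3). Numerator: 7(t + 3) - 4(t - 7) = (7t + 21) - (4t - 28) = 3t + 49
Result: (3t + 49)/[(t - 7)(t + 3)]


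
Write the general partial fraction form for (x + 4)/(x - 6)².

Repeated linear factor: P/(x - 6) + Q/(x - 6)²


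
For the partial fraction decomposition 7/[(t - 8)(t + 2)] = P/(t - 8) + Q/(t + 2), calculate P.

Cover-up at t = 8: P = 7/(8 + 2) = 7/10


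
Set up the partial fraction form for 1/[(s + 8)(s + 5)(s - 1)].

Three distinct linear factors: α/(s + 8) + β/(s + 5) + γ/(s - 1)


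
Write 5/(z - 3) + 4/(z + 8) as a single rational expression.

Common denominator (z - 3)(z + 8). Numerator: 5(z + 8) + 4(z - 3) = (5z + 40) + (4z - 12) = 9z + 28
Result: (9z + 28)/[(z - 3)(z + 8)]


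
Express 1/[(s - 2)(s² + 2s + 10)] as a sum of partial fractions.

Cover-up at s = 2: A = 1/(2² + 2·2 + 10) = 1/18. Then B = -A = -1/18, C = -A·(2 + 2) = -2/9
Result: (1/18)/(s - 2) - ((1/18)s + 2/9)/(s² + 2s + 10)


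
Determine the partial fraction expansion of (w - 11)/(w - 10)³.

(w - 11) = α(w - 10)² + β(w - 10) + γ. At w = 10: γ = 1·10 - 11 = -1. Coefficients: α = 0, β = 1
Result: 1/(w - 10)² - 1/(w - 10)³


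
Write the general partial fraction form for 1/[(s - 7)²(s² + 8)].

Repeated linear + quadratic: P/(s - 7) + Q/(s - 7)² + (Rs + S)/(s² + 8)


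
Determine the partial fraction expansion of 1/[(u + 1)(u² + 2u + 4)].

Cover-up at u = -1: α = 1/((-1)² + 2·(-1) + 4) = 1/3. Then β = -α = -1/3, γ = -α·(2 - 1) = -1/3
Result: (1/3)/(u + 1) - ((1/3)u + 1/3)/(u² + 2u + 4)


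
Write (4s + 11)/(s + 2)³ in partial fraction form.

(4s + 11) = α(s + 2)² + β(s + 2) + γ. At s = -2: γ = 4·(-2) + 11 = 3. Coefficients: α = 0, β = 4
Result: 4/(s + 2)² + 3/(s + 2)³


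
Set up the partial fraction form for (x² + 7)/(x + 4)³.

Repeated linear factor (power 3): A/(x + 4) + B/(x + 4)² + C/(x + 4)³


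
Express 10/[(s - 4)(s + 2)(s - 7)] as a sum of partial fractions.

Using cover-up method: α = -5/9, β = 5/27, γ = 10/27
Result: (-5/9)/(s - 4) + (5/27)/(s + 2) + (10/27)/(s - 7)


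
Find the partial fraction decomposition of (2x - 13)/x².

(2x - 13) = Px + Q. At x = 0: Q = 2·0 - 13 = -13. Coeff of x: P = 2
Result: 2/x - 13/x²


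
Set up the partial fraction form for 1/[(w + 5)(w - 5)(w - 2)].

Three distinct linear factors: α/(w + 5) + β/(w - 5) + γ/(w - 2)


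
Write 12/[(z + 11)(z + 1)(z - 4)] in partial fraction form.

Using cover-up method: α = 2/25, β = -6/25, γ = 4/25
Result: (2/25)/(z + 11) - (6/25)/(z + 1) + (4/25)/(z - 4)


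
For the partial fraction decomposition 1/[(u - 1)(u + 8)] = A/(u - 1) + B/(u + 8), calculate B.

Cover-up at u = -8: B = 1/(-8 - 1) = -1/9


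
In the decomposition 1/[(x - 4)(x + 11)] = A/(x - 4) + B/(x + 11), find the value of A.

Cover-up at x = 4: A = 1/(4 + 11) = 1/15


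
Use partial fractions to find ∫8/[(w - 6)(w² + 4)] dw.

Cover-up at w=6: A = 8/(6²+4) = 1/5. Coeff matching: B = -1/5, C = -6/5. Decomposition: (1/5)/(w - 6) - ((1/5)w + 6/5)/(w² + 4). Integrate: linear → ln, quadratic → (1/2)ln + arctan: (1/5) ln|(w - 6)| - (1/10) ln(w² + 4) - (3/5) arctan(w/2) + C


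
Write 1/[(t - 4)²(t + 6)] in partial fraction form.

Cover-up at t=-6: C = 1/(-6 - 4)² = 1/100. Cover-up at t=4: B = 1/(4 + 6) = 1/10. Comparing t² coeff: A = -C = -1/100
Result: (-1/100)/(t - 4) + (1/10)/(t - 4)² + (1/100)/(t + 6)


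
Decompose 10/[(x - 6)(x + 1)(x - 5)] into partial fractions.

Using cover-up method: A = 10/7, B = 5/21, C = -5/3
Result: (10/7)/(x - 6) + (5/21)/(x + 1) - (5/3)/(x - 5)


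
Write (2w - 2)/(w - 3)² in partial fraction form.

(2w - 2) = A(w - 3) + B. At w = 3: B = 2·3 - 2 = 4. Coeff of w: A = 2
Result: 2/(w - 3) + 4/(w - 3)²


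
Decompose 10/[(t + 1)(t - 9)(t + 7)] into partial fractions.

Using cover-up method: P = -1/6, Q = 1/16, R = 5/48
Result: (-1/6)/(t + 1) + (1/16)/(t - 9) + (5/48)/(t + 7)


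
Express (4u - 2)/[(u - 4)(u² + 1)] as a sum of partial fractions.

At u=4: α = (4·4 - 2)/(4² + 1) = 14/17. β = -α = -14/17, γ = 4 - 4·α = 12/17
Result: (14/17)/(u - 4) - ((14/17)u - 12/17)/(u² + 1)


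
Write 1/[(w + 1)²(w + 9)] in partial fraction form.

Cover-up at w=-9: γ = 1/(-9 + 1)² = 1/64. Cover-up at w=-1: β = 1/(-1 + 9) = 1/8. Comparing w² coeff: α = -γ = -1/64
Result: (-1/64)/(w + 1) + (1/8)/(w + 1)² + (1/64)/(w + 9)


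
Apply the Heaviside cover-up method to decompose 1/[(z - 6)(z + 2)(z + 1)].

Cover (z - 6), z=6: A = 1/[(6 + 2)(6 + 1)] = 1/56. Cover (z + 2), z=-2: B = 1/[(-2 - 6)(-2 + 1)] = 1/8. Cover (z + 1), z=-1: C = 1/[(-1 - 6)(-1 + 2)] = -1/7.
Result: (1/56)/(z - 6) + (1/8)/(z + 2) - (1/7)/(z + 1)


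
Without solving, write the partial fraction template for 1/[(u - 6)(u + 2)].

Distinct linear factors: A/(u - 6) + B/(u + 2)


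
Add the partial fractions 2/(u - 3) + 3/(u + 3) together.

Common denominator (u - 3)(u + 3). Numerator: 2(u + 3) + 3(u - 3) = (2u + 6) + (3u - 9) = 5u - 3
Result: (5u - 3)/[(u - 3)(u + 3)]


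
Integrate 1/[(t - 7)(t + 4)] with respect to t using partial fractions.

Decompose: 1/[(t - 7)(t + 4)] = (1/11)/(t - 7) - (1/11)/(t + 4). Integrate each term: (1/11) ln|(t - 7)| - (1/11) ln|(t + 4)| + C


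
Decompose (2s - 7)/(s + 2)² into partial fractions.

(2s - 7) = α(s + 2) + β. At s = -2: β = 2·(-2) - 7 = -11. Coeff of s: α = 2
Result: 2/(s + 2) - 11/(s + 2)²


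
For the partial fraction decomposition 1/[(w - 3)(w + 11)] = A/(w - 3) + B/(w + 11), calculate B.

Cover-up at w = -11: B = 1/(-11 - 3) = -1/14


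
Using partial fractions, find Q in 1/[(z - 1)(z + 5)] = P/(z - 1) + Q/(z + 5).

Cover-up at z = -5: Q = 1/(-5 - 1) = -1/6


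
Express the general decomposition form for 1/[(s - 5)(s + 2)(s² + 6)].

Two linear + quadratic: P/(s - 5) + Q/(s + 2) + (Rs + S)/(s² + 6)


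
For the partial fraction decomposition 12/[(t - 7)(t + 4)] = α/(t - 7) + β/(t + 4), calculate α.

Cover-up at t = 7: α = 12/(7 + 4) = 12/11


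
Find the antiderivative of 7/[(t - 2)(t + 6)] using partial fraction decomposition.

Decompose: 7/[(t - 2)(t + 6)] = (7/8)/(t - 2) - (7/8)/(t + 6). Integrate each term: (7/8) ln|(t - 2)| - (7/8) ln|(t + 6)| + C


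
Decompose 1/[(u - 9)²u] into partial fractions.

Cover-up at u=0: γ = 1/(0 - 9)² = 1/81. Cover-up at u=9: β = 1/(9 - 0) = 1/9. Comparing u² coeff: α = -γ = -1/81
Result: (-1/81)/(u - 9) + (1/9)/(u - 9)² + (1/81)/u


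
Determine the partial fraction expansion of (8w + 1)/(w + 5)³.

(8w + 1) = A(w + 5)² + B(w + 5) + C. At w = -5: C = 8·(-5) + 1 = -39. Coefficients: A = 0, B = 8
Result: 8/(w + 5)² - 39/(w + 5)³


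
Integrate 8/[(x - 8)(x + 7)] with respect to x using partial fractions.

Decompose: 8/[(x - 8)(x + 7)] = (8/15)/(x - 8) - (8/15)/(x + 7). Integrate each term: (8/15) ln|(x - 8)| - (8/15) ln|(x + 7)| + C


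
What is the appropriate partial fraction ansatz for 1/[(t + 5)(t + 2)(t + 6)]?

Three distinct linear factors: α/(t + 5) + β/(t + 2) + γ/(t + 6)


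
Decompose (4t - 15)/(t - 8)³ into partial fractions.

(4t - 15) = A(t - 8)² + B(t - 8) + C. At t = 8: C = 4·8 - 15 = 17. Coefficients: A = 0, B = 4
Result: 4/(t - 8)² + 17/(t - 8)³


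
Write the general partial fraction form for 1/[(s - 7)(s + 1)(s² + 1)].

Two linear + quadratic: α/(s - 7) + β/(s + 1) + (γs + δ)/(s² + 1)


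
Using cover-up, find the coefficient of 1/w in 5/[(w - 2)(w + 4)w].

Cover w, set w=0: 5/[(0 - 2)(0 + 4)] = -5/8


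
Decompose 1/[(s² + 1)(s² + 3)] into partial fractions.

Coefficient matching gives A = C = 0, B = 1/(3-1) = 1/2, D = -B = -1/2
Result: (1/2)/(s² + 1) - (1/2)/(s² + 3)


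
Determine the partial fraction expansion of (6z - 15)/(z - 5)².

(6z - 15) = P(z - 5) + Q. At z = 5: Q = 6·5 - 15 = 15. Coeff of z: P = 6
Result: 6/(z - 5) + 15/(z - 5)²


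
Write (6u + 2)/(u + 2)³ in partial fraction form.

(6u + 2) = A(u + 2)² + B(u + 2) + C. At u = -2: C = 6·(-2) + 2 = -10. Coefficients: A = 0, B = 6
Result: 6/(u + 2)² - 10/(u + 2)³


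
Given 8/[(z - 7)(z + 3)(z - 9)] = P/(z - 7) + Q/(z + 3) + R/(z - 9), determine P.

Cover-up at z = 7: P = 8/[(7 + 3)(7 - 9)] = 8/[(10)(-2)] = -8/20 = -2/5


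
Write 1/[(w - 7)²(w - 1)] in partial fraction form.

Cover-up at w=1: γ = 1/(1 - 7)² = 1/36. Cover-up at w=7: β = 1/(7 - 1) = 1/6. Comparing w² coeff: α = -γ = -1/36
Result: (-1/36)/(w - 7) + (1/6)/(w - 7)² + (1/36)/(w - 1)


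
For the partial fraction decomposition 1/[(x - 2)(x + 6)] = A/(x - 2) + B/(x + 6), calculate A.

Cover-up at x = 2: A = 1/(2 + 6) = 1/8


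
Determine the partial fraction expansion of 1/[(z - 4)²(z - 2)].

Cover-up at z=2: γ = 1/(2 - 4)² = 1/4. Cover-up at z=4: β = 1/(4 - 2) = 1/2. Comparing z² coeff: α = -γ = -1/4
Result: (-1/4)/(z - 4) + (1/2)/(z - 4)² + (1/4)/(z - 2)


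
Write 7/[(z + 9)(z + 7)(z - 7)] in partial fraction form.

Using cover-up method: α = 7/32, β = -1/4, γ = 1/32
Result: (7/32)/(z + 9) - (1/4)/(z + 7) + (1/32)/(z - 7)


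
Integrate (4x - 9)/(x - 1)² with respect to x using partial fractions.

Decompose: P = 4, Q = 4·1 - 9 = -5, so (4x - 9)/(x - 1)² = 4/(x - 1) - 5/(x - 1)². Integrate: ∫ P/(x - 1) dx = 4 ln|(x - 1)|; ∫ Q/(x - 1)² dx = 5/(x - 1). Sum: 4 ln|(x - 1)| + 5/(x - 1) + C


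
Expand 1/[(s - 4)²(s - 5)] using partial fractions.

Cover-up at s=5: R = 1/(5 - 4)² = 1. Cover-up at s=4: Q = 1/(4 - 5) = -1. Comparing s² coeff: P = -R = -1
Result: -1/(s - 4) - 1/(s - 4)² + 1/(s - 5)


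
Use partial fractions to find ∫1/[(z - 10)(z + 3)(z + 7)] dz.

Cover-up: α = 1/221, β = -1/52, γ = 1/68. Decomposition: (1/221)/(z - 10) - (1/52)/(z + 3) + (1/68)/(z + 7). Integrate each term: (1/221) ln|(z - 10)| - (1/52) ln|(z + 3)| + (1/68) ln|(z + 7)| + C


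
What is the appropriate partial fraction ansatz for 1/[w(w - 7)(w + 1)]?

Three distinct linear factors: P/w + Q/(w - 7) + R/(w + 1)


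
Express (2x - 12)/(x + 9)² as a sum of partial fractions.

(2x - 12) = P(x + 9) + Q. At x = -9: Q = 2·(-9) - 12 = -30. Coeff of x: P = 2
Result: 2/(x + 9) - 30/(x + 9)²


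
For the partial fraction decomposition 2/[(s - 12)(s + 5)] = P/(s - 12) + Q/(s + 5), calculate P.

Cover-up at s = 12: P = 2/(12 + 5) = 2/17


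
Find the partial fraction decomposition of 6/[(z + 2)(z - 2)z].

Using cover-up method: A = 3/4, B = 3/4, C = -3/2
Result: (3/4)/(z + 2) + (3/4)/(z - 2) - (3/2)/z


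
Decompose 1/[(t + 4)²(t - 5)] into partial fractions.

Cover-up at t=5: γ = 1/(5 + 4)² = 1/81. Cover-up at t=-4: β = 1/(-4 - 5) = -1/9. Comparing t² coeff: α = -γ = -1/81
Result: (-1/81)/(t + 4) - (1/9)/(t + 4)² + (1/81)/(t - 5)


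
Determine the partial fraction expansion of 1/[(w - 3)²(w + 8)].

Cover-up at w=-8: γ = 1/(-8 - 3)² = 1/121. Cover-up at w=3: β = 1/(3 + 8) = 1/11. Comparing w² coeff: α = -γ = -1/121
Result: (-1/121)/(w - 3) + (1/11)/(w - 3)² + (1/121)/(w + 8)


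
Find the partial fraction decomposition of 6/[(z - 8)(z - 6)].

6/(z - 8)(z - 6) = α/(z - 8) + β/(z - 6). α = 6/(8 - 6) = 3, β = 6/(6 - 8) = -3
Result: 3/(z - 8) - 3/(z - 6)


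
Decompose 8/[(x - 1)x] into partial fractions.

8/(x - 1)x = P/(x - 1) + Q/x. P = 8/(1 - 0) = 8, Q = 8/(0 - 1) = -8
Result: 8/(x - 1) - 8/x


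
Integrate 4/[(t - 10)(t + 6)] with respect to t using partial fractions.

Decompose: 4/[(t - 10)(t + 6)] = (1/4)/(t - 10) - (1/4)/(t + 6). Integrate each term: (1/4) ln|(t - 10)| - (1/4) ln|(t + 6)| + C


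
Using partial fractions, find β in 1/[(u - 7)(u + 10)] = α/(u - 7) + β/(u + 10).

Cover-up at u = -10: β = 1/(-10 - 7) = -1/17


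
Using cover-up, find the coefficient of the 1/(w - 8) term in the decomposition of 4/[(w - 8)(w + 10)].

Cover (w - 8), set w=8: 4/((w + 10) at w=8) = 4/(18) = 2/9


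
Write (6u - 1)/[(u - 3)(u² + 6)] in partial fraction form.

At u=3: A = (6·3 - 1)/(3² + 6) = 17/15. B = -A = -17/15, C = 6 - 3·A = 13/5
Result: (17/15)/(u - 3) - ((17/15)u - 13/5)/(u² + 6)


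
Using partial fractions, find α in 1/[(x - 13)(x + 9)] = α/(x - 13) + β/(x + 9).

Cover-up at x = 13: α = 1/(13 + 9) = 1/22


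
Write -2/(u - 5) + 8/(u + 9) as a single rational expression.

Common denominator (u - 5)(u + 9). Numerator: -2(u + 9) + 8(u - 5) = (-2u - 18) + (8u - 40) = 6u - 58
Result: (6u - 58)/[(u - 5)(u + 9)]


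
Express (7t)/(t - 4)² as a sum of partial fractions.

(7t) = A(t - 4) + B. At t = 4: B = 7·4 + 0 = 28. Coeff of t: A = 7
Result: 7/(t - 4) + 28/(t - 4)²


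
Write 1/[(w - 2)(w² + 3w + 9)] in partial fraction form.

Cover-up at w = 2: A = 1/(2² + 3·2 + 9) = 1/19. Then B = -A = -1/19, C = -A·(3 + 2) = -5/19
Result: (1/19)/(w - 2) - ((1/19)w + 5/19)/(w² + 3w + 9)


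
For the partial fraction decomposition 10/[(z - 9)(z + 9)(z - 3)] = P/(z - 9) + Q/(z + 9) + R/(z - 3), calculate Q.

Cover-up at z = -9: Q = 10/[(-9 - 9)(-9 - 3)] = 10/[(-18)(-12)] = 10/216 = 5/108


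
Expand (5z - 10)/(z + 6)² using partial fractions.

(5z - 10) = α(z + 6) + β. At z = -6: β = 5·(-6) - 10 = -40. Coeff of z: α = 5
Result: 5/(z + 6) - 40/(z + 6)²


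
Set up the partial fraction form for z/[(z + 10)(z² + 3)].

Linear + irreducible quadratic: α/(z + 10) + (βz + γ)/(z² + 3)


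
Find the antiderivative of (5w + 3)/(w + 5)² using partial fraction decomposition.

Decompose: α = 5, β = 5·(-5) + 3 = -22, so (5w + 3)/(w + 5)² = 5/(w + 5) - 22/(w + 5)². Integrate: ∫ α/(w + 5) dw = 5 ln|(w + 5)|; ∫ β/(w + 5)² dw = 22/(w + 5). Sum: 5 ln|(w + 5)| + 22/(w + 5) + C


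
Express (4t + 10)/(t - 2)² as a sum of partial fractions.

(4t + 10) = α(t - 2) + β. At t = 2: β = 4·2 + 10 = 18. Coeff of t: α = 4
Result: 4/(t - 2) + 18/(t - 2)²


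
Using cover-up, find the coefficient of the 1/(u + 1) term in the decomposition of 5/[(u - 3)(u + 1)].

Cover (u + 1), set u=-1: 5/((u - 3) at u=-1) = 5/(-4) = -5/4


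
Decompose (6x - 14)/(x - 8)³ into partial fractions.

(6x - 14) = P(x - 8)² + Q(x - 8) + R. At x = 8: R = 6·8 - 14 = 34. Coefficients: P = 0, Q = 6
Result: 6/(x - 8)² + 34/(x - 8)³


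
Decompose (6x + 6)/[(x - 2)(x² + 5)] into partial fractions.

At x=2: α = (6·2 + 6)/(2² + 5) = 2. β = -α = -2, γ = 6 - 2·α = 2
Result: 2/(x - 2) - (2x - 2)/(x² + 5)


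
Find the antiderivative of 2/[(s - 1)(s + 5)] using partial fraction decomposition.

Decompose: 2/[(s - 1)(s + 5)] = (1/3)/(s - 1) - (1/3)/(s + 5). Integrate each term: (1/3) ln|(s - 1)| - (1/3) ln|(s + 5)| + C


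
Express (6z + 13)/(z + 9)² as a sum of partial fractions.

(6z + 13) = A(z + 9) + B. At z = -9: B = 6·(-9) + 13 = -41. Coeff of z: A = 6
Result: 6/(z + 9) - 41/(z + 9)²


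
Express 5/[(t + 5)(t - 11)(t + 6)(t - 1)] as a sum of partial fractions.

Using Heaviside cover-up: (5/96)/(t + 5) + (1/544)/(t - 11) - (5/119)/(t + 6) - (1/84)/(t - 1)


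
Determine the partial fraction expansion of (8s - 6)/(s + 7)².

(8s - 6) = α(s + 7) + β. At s = -7: β = 8·(-7) - 6 = -62. Coeff of s: α = 8
Result: 8/(s + 7) - 62/(s + 7)²


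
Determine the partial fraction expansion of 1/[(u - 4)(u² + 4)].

Cover-up at u = 4: A = 1/(4² + 4) = 1/20. Then B = -A = -1/20, C = -A·(0 + 4) = -1/5
Result: (1/20)/(u - 4) - ((1/20)u + 1/5)/(u² + 4)


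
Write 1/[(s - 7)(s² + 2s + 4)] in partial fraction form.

Cover-up at s = 7: A = 1/(7² + 2·7 + 4) = 1/67. Then B = -A = -1/67, C = -A·(2 + 7) = -9/67
Result: (1/67)/(s - 7) - ((1/67)s + 9/67)/(s² + 2s + 4)


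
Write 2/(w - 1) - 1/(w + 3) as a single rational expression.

Common denominator (w - 1)(w + 3). Numerator: 2(w + 3) - 1(w - 1) = (2w + 6) - (w - 1) = w + 7
Result: (w + 7)/[(w - 1)(w + 3)]


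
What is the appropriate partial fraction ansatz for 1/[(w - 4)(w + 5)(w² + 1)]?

Two linear + quadratic: P/(w - 4) + Q/(w + 5) + (Rw + S)/(w² + 1)


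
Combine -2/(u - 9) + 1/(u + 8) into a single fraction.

Common denominator (u - 9)(u + 8). Numerator: -2(u + 8) + 1(u - 9) = (-2u - 16) + (u - 9) = -u - 25
Result: (-u - 25)/[(u - 9)(u + 8)]


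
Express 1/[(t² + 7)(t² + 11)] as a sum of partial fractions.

Coefficient matching gives A = C = 0, B = 1/(11-7) = 1/4, D = -B = -1/4
Result: (1/4)/(t² + 7) - (1/4)/(t² + 11)


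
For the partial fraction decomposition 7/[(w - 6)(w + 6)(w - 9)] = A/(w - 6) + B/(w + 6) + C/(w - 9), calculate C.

Cover-up at w = 9: C = 7/[(9 - 6)(9 + 6)] = 7/[(3)(15)] = 7/45


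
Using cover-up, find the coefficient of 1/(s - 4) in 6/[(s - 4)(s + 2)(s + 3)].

Cover (s - 4), set s=4: 6/[(4 + 2)(4 + 3)] = 1/7


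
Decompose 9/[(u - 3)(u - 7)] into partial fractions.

9/(u - 3)(u - 7) = A/(u - 3) + B/(u - 7). A = 9/(3 - 7) = -9/4, B = 9/(7 - 3) = 9/4
Result: (-9/4)/(u - 3) + (9/4)/(u - 7)


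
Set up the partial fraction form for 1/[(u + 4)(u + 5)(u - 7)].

Three distinct linear factors: α/(u + 4) + β/(u + 5) + γ/(u - 7)


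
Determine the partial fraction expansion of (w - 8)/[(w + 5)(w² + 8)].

At w=-5: P = (1·(-5) - 8)/((-5)² + 8) = -13/33. Q = -P = 13/33, R = 1 - (-5)·P = -32/33
Result: (-13/33)/(w + 5) + ((13/33)w - 32/33)/(w² + 8)


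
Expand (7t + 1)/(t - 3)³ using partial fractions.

(7t + 1) = P(t - 3)² + Q(t - 3) + R. At t = 3: R = 7·3 + 1 = 22. Coefficients: P = 0, Q = 7
Result: 7/(t - 3)² + 22/(t - 3)³


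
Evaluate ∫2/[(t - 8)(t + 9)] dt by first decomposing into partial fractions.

Decompose: 2/[(t - 8)(t + 9)] = (2/17)/(t - 8) - (2/17)/(t + 9). Integrate each term: (2/17) ln|(t - 8)| - (2/17) ln|(t + 9)| + C


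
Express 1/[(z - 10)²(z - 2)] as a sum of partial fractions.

Cover-up at z=2: R = 1/(2 - 10)² = 1/64. Cover-up at z=10: Q = 1/(10 - 2) = 1/8. Comparing z² coeff: P = -R = -1/64
Result: (-1/64)/(z - 10) + (1/8)/(z - 10)² + (1/64)/(z - 2)


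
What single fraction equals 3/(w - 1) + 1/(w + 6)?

Common denominator (w - 1)(w + 6). Numerator: 3(w + 6) + 1(w - 1) = (3w + 18) + (w - 1) = 4w + 17
Result: (4w + 17)/[(w - 1)(w + 6)]


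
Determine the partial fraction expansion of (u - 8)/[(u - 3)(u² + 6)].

At u=3: P = (1·3 - 8)/(3² + 6) = -1/3. Q = -P = 1/3, R = 1 - 3·P = 2
Result: (-1/3)/(u - 3) + ((1/3)u + 2)/(u² + 6)


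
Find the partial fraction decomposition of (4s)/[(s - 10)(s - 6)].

At s=10: α = (4·10 + 0)/(10 - 6) = 10. At s=6: β = (4·6 + 0)/(6 - 10) = -6
Result: 10/(s - 10) - 6/(s - 6)


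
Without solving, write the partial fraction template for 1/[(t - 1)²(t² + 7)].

Repeated linear + quadratic: P/(t - 1) + Q/(t - 1)² + (Rt + S)/(t² + 7)


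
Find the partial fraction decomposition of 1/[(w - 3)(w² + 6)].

Cover-up at w = 3: P = 1/(3² + 6) = 1/15. Then Q = -P = -1/15, R = -P·(0 + 3) = -1/5
Result: (1/15)/(w - 3) - ((1/15)w + 1/5)/(w² + 6)


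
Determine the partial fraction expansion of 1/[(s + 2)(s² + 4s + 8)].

Cover-up at s = -2: P = 1/((-2)² + 4·(-2) + 8) = 1/4. Then Q = -P = -1/4, R = -P·(4 - 2) = -1/2
Result: (1/4)/(s + 2) - ((1/4)s + 1/2)/(s² + 4s + 8)


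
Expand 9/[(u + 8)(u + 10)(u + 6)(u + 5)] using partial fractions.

Using Heaviside cover-up: (3/4)/(u + 8) - (9/40)/(u + 10) - (9/8)/(u + 6) + (3/5)/(u + 5)


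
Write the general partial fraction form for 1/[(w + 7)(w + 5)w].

Three distinct linear factors: α/(w + 7) + β/(w + 5) + γ/w


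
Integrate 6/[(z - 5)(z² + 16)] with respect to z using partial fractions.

Cover-up at z=5: A = 6/(5²+16) = 6/41. Coeff matching: B = -6/41, C = -30/41. Decomposition: (6/41)/(z - 5) - ((6/41)z + 30/41)/(z² + 16). Integrate: linear → ln, quadratic → (1/2)ln + arctan: (6/41) ln|(z - 5)| - (3/41) ln(z² + 16) - (15/82) arctan(z/4) + C


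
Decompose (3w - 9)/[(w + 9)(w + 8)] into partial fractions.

At w=-9: A = (3·(-9) - 9)/(-9 + 8) = 36. At w=-8: B = (3·(-8) - 9)/(-8 + 9) = -33
Result: 36/(w + 9) - 33/(w + 8)


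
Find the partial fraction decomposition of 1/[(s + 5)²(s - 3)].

Cover-up at s=3: γ = 1/(3 + 5)² = 1/64. Cover-up at s=-5: β = 1/(-5 - 3) = -1/8. Comparing s² coeff: α = -γ = -1/64
Result: (-1/64)/(s + 5) - (1/8)/(s + 5)² + (1/64)/(s - 3)


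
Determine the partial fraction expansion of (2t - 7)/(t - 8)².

(2t - 7) = A(t - 8) + B. At t = 8: B = 2·8 - 7 = 9. Coeff of t: A = 2
Result: 2/(t - 8) + 9/(t - 8)²


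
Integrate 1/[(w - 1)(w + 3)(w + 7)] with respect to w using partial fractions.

Cover-up: P = 1/32, Q = -1/16, R = 1/32. Decomposition: (1/32)/(w - 1) - (1/16)/(w + 3) + (1/32)/(w + 7). Integrate each term: (1/32) ln|(w - 1)| - (1/16) ln|(w + 3)| + (1/32) ln|(w + 7)| + C


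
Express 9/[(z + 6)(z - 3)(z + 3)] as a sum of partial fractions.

Using cover-up method: α = 1/3, β = 1/6, γ = -1/2
Result: (1/3)/(z + 6) + (1/6)/(z - 3) - (1/2)/(z + 3)


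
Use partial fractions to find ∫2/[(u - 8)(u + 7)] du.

Decompose: 2/[(u - 8)(u + 7)] = (2/15)/(u - 8) - (2/15)/(u + 7). Integrate each term: (2/15) ln|(u - 8)| - (2/15) ln|(u + 7)| + C


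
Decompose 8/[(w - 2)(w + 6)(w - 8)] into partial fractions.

Using cover-up method: A = -1/6, B = 1/14, C = 2/21
Result: (-1/6)/(w - 2) + (1/14)/(w + 6) + (2/21)/(w - 8)


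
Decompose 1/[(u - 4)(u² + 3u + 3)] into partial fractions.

Cover-up at u = 4: A = 1/(4² + 3·4 + 3) = 1/31. Then B = -A = -1/31, C = -A·(3 + 4) = -7/31
Result: (1/31)/(u - 4) - ((1/31)u + 7/31)/(u² + 3u + 3)


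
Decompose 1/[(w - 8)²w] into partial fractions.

Cover-up at w=0: γ = 1/(0 - 8)² = 1/64. Cover-up at w=8: β = 1/(8 - 0) = 1/8. Comparing w² coeff: α = -γ = -1/64
Result: (-1/64)/(w - 8) + (1/8)/(w - 8)² + (1/64)/w


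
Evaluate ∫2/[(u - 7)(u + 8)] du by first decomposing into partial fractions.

Decompose: 2/[(u - 7)(u + 8)] = (2/15)/(u - 7) - (2/15)/(u + 8). Integrate each term: (2/15) ln|(u - 7)| - (2/15) ln|(u + 8)| + C


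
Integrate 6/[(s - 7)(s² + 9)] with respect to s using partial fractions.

Cover-up at s=7: P = 6/(7²+9) = 3/29. Coeff matching: Q = -3/29, R = -21/29. Decomposition: (3/29)/(s - 7) - ((3/29)s + 21/29)/(s² + 9). Integrate: linear → ln, quadratic → (1/2)ln + arctan: (3/29) ln|(s - 7)| - (3/58) ln(s² + 9) - (7/29) arctan(s/3) + C


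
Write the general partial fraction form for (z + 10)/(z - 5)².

Repeated linear factor: A/(z - 5) + B/(z - 5)²


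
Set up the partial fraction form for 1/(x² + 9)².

Repeated quadratic factor: (Px + Q)/(x² + 9) + (Rx + S)/(x² + 9)²


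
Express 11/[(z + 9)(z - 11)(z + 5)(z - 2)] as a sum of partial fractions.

Using Heaviside cover-up: (-1/80)/(z + 9) + (11/2880)/(z - 11) + (11/448)/(z + 5) - (1/63)/(z - 2)


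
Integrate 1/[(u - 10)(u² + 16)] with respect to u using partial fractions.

Cover-up at u=10: P = 1/(10²+16) = 1/116. Coeff matching: Q = -1/116, R = -5/58. Decomposition: (1/116)/(u - 10) - ((1/116)u + 5/58)/(u² + 16). Integrate: linear → ln, quadratic → (1/2)ln + arctan: (1/116) ln|(u - 10)| - (1/232) ln(u² + 16) - (5/232) arctan(u/4) + C


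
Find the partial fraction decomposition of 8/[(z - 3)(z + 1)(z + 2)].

Using cover-up method: A = 2/5, B = -2, C = 8/5
Result: (2/5)/(z - 3) - 2/(z + 1) + (8/5)/(z + 2)


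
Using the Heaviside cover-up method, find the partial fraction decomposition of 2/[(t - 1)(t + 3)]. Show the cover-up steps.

Cover (t - 1): set t=1, get P = 2/(1 + 3) = 1/2. Cover (t + 3): set t=-3, get Q = 2/(-3 - 1) = -1/2.
Result: (1/2)/(t - 1) - (1/2)/(t + 3)


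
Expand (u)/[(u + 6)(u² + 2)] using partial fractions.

At u=-6: A = (1·(-6) + 0)/((-6)² + 2) = -3/19. B = -A = 3/19, C = 1 - (-6)·A = 1/19
Result: (-3/19)/(u + 6) + ((3/19)u + 1/19)/(u² + 2)


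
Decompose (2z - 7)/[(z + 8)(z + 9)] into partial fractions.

At z=-8: A = (2·(-8) - 7)/(-8 + 9) = -23. At z=-9: B = (2·(-9) - 7)/(-9 + 8) = 25
Result: -23/(z + 8) + 25/(z + 9)


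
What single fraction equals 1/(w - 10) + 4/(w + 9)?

Common denominator (w - 10)(w + 9). Numerator: 1(w + 9) + 4(w - 10) = (w + 9) + (4w - 40) = 5w - 31
Result: (5w - 31)/[(w - 10)(w + 9)]


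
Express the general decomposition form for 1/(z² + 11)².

Repeated quadratic factor: (Az + B)/(z² + 11) + (Cz + D)/(z² + 11)²


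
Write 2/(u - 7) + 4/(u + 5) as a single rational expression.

Common denominator (u - 7)(u + 5). Numerator: 2(u + 5) + 4(u - 7) = (2u + 10) + (4u - 28) = 6u - 18
Result: (6u - 18)/[(u - 7)(u + 5)]


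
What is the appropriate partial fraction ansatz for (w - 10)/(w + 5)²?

Repeated linear factor: P/(w + 5) + Q/(w + 5)²


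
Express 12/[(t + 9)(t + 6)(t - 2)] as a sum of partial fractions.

Using cover-up method: A = 4/11, B = -1/2, C = 3/22
Result: (4/11)/(t + 9) - (1/2)/(t + 6) + (3/22)/(t - 2)


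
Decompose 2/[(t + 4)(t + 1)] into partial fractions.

2/(t + 4)(t + 1) = A/(t + 4) + B/(t + 1). A = 2/(-4 + 1) = -2/3, B = 2/(-1 + 4) = 2/3
Result: (-2/3)/(t + 4) + (2/3)/(t + 1)


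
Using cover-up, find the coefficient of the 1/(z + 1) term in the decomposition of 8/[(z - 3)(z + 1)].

Cover (z + 1), set z=-1: 8/((z - 3) at z=-1) = 8/(-4) = -2


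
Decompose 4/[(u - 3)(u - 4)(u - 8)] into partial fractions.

Using cover-up method: A = 4/5, B = -1, C = 1/5
Result: (4/5)/(u - 3) - 1/(u - 4) + (1/5)/(u - 8)


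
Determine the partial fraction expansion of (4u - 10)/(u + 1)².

(4u - 10) = A(u + 1) + B. At u = -1: B = 4·(-1) - 10 = -14. Coeff of u: A = 4
Result: 4/(u + 1) - 14/(u + 1)²


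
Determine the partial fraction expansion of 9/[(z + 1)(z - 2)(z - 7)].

Using cover-up method: P = 3/8, Q = -3/5, R = 9/40
Result: (3/8)/(z + 1) - (3/5)/(z - 2) + (9/40)/(z - 7)


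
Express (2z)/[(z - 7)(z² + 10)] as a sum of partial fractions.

At z=7: A = (2·7 + 0)/(7² + 10) = 14/59. B = -A = -14/59, C = 2 - 7·A = 20/59
Result: (14/59)/(z - 7) - ((14/59)z - 20/59)/(z² + 10)


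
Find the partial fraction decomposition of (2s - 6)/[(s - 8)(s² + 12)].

At s=8: α = (2·8 - 6)/(8² + 12) = 5/38. β = -α = -5/38, γ = 2 - 8·α = 18/19
Result: (5/38)/(s - 8) - ((5/38)s - 18/19)/(s² + 12)


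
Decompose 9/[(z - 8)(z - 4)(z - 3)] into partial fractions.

Using cover-up method: A = 9/20, B = -9/4, C = 9/5
Result: (9/20)/(z - 8) - (9/4)/(z - 4) + (9/5)/(z - 3)


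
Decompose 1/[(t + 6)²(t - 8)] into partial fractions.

Cover-up at t=8: R = 1/(8 + 6)² = 1/196. Cover-up at t=-6: Q = 1/(-6 - 8) = -1/14. Comparing t² coeff: P = -R = -1/196
Result: (-1/196)/(t + 6) - (1/14)/(t + 6)² + (1/196)/(t - 8)


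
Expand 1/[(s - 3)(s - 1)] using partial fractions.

1/(s - 3)(s - 1) = P/(s - 3) + Q/(s - 1). P = 1/(3 - 1) = 1/2, Q = 1/(1 - 3) = -1/2
Result: (1/2)/(s - 3) - (1/2)/(s - 1)


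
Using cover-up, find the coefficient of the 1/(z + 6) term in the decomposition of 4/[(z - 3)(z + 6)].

Cover (z + 6), set z=-6: 4/((z - 3) at z=-6) = 4/(-9) = -4/9


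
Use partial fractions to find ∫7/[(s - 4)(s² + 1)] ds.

Cover-up at s=4: α = 7/(4²+1) = 7/17. Coeff matching: β = -7/17, γ = -28/17. Decomposition: (7/17)/(s - 4) - ((7/17)s + 28/17)/(s² + 1). Integrate: linear → ln, quadratic → (1/2)ln + arctan: (7/17) ln|(s - 4)| - (7/34) ln(s² + 1) - (28/17) arctan(s) + C


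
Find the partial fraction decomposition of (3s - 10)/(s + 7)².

(3s - 10) = A(s + 7) + B. At s = -7: B = 3·(-7) - 10 = -31. Coeff of s: A = 3
Result: 3/(s + 7) - 31/(s + 7)²


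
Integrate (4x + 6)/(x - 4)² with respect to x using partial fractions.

Decompose: α = 4, β = 4·4 + 6 = 22, so (4x + 6)/(x - 4)² = 4/(x - 4) + 22/(x - 4)². Integrate: ∫ α/(x - 4) dx = 4 ln|(x - 4)|; ∫ β/(x - 4)² dx = -22/(x - 4). Sum: 4 ln|(x - 4)| - 22/(x - 4) + C


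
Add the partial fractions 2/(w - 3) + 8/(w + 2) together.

Common denominator (w - 3)(w + 2). Numerator: 2(w + 2) + 8(w - 3) = (2w + 4) + (8w - 24) = 10w - 20
Result: (10w - 20)/[(w - 3)(w + 2)]


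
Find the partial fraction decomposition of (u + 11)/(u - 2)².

(u + 11) = A(u - 2) + B. At u = 2: B = 1·2 + 11 = 13. Coeff of u: A = 1
Result: 1/(u - 2) + 13/(u - 2)²


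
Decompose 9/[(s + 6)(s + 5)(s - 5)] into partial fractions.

Using cover-up method: P = 9/11, Q = -9/10, R = 9/110
Result: (9/11)/(s + 6) - (9/10)/(s + 5) + (9/110)/(s - 5)


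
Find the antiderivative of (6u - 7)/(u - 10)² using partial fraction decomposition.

Decompose: A = 6, B = 6·10 - 7 = 53, so (6u - 7)/(u - 10)² = 6/(u - 10) + 53/(u - 10)². Integrate: ∫ A/(u - 10) du = 6 ln|(u - 10)|; ∫ B/(u - 10)² du = -53/(u - 10). Sum: 6 ln|(u - 10)| - 53/(u - 10) + C


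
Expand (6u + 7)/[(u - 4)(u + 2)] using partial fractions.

At u=4: α = (6·4 + 7)/(4 + 2) = 31/6. At u=-2: β = (6·(-2) + 7)/(-2 - 4) = 5/6
Result: (31/6)/(u - 4) + (5/6)/(u + 2)


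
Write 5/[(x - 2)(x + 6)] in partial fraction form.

5/(x - 2)(x + 6) = α/(x - 2) + β/(x + 6). α = 5/(2 + 6) = 5/8, β = 5/(-6 - 2) = -5/8
Result: (5/8)/(x - 2) - (5/8)/(x + 6)


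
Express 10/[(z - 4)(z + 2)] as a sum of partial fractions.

10/(z - 4)(z + 2) = P/(z - 4) + Q/(z + 2). P = 10/(4 + 2) = 5/3, Q = 10/(-2 - 4) = -5/3
Result: (5/3)/(z - 4) - (5/3)/(z + 2)


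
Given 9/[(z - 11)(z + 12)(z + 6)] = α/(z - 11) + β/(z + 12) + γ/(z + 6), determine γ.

Cover-up at z = -6: γ = 9/[(-6 - 11)(-6 + 12)] = 9/[(-17)(6)] = -9/102 = -3/34


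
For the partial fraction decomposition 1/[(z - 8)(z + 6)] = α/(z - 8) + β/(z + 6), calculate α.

Cover-up at z = 8: α = 1/(8 + 6) = 1/14


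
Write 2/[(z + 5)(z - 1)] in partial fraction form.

2/(z + 5)(z - 1) = A/(z + 5) + B/(z - 1). A = 2/(-5 - 1) = -1/3, B = 2/(1 + 5) = 1/3
Result: (-1/3)/(z + 5) + (1/3)/(z - 1)


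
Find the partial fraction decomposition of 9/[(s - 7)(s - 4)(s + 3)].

Using cover-up method: P = 3/10, Q = -3/7, R = 9/70
Result: (3/10)/(s - 7) - (3/7)/(s - 4) + (9/70)/(s + 3)


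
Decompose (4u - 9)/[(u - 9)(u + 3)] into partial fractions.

At u=9: P = (4·9 - 9)/(9 + 3) = 9/4. At u=-3: Q = (4·(-3) - 9)/(-3 - 9) = 7/4
Result: (9/4)/(u - 9) + (7/4)/(u + 3)


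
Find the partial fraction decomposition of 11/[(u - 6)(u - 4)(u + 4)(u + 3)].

Using Heaviside cover-up: (11/180)/(u - 6) - (11/112)/(u - 4) - (11/80)/(u + 4) + (11/63)/(u + 3)


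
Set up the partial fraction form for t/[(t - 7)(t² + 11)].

Linear + irreducible quadratic: P/(t - 7) + (Qt + R)/(t² + 11)


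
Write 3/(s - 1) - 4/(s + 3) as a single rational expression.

Common denominator (s - 1)(s + 3). Numerator: 3(s + 3) - 4(s - 1) = (3s + 9) - (4s - 4) = -s + 13
Result: (-s + 13)/[(s - 1)(s + 3)]


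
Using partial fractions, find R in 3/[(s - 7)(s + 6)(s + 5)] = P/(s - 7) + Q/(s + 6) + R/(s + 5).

Cover-up at s = -5: R = 3/[(-5 - 7)(-5 + 6)] = 3/[(-12)(1)] = -3/12 = -1/4
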